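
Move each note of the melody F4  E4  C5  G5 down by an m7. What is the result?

F4 gives G3
E4 gives F#3
C5 gives D4
G5 gives A4

G3 F#3 D4 A4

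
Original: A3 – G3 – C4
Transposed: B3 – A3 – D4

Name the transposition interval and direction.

up a major second

Take the first pair: A3 → B3. A to B spans 2 letter names, so the interval is some kind of second.
A3 to B3 is 2 semitones, which makes it a major second; the second version is higher, so the direction is up.
Checking another pair — C4 → D4 — gives the same interval.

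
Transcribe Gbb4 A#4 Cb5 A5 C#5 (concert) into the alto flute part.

Cbb5 D#5 Fb5 D6 F#5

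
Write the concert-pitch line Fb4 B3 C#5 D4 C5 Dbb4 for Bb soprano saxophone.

Gb4 C#4 D#5 E4 D5 Ebb4

The Bb soprano saxophone sounds a major second below written, so the written part must be a major second above concert — transpose each note up.
Fb4 gives Gb4
B3 gives C#4
C#5 gives D#5
D4 gives E4
C5 gives D5
Dbb4 gives Ebb4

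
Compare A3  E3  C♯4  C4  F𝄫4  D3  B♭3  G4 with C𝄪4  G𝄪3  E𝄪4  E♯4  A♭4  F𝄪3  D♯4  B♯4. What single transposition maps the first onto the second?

up an augmented third

From A3 to C##4 is 3 letter names — a third of some quality.
A3 to C##4 is 5 semitones, which makes it an augmented third; the second version is higher, so the direction is up.
Checking another pair — G4 → B#4 — gives the same interval.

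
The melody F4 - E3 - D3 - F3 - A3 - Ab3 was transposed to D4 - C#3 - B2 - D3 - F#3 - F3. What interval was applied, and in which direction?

down a minor third

Take the first pair: F4 → D4. F to D spans 3 letter names, so the interval is some kind of third.
D4 to F4 is 3 semitones, which makes it a minor third; the second version is lower, so the direction is down.
Checking another pair — Ab3 → F3 — gives the same interval.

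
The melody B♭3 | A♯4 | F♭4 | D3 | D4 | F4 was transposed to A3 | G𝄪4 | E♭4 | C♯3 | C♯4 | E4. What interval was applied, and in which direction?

down a minor second

Take the first pair: Bb3 → A3. B to A spans 2 letter names, so the interval is some kind of second.
A3 to Bb3 is 1 semitone, which makes it a minor second; the second version is lower, so the direction is down.
Checking another pair — F4 → E4 — gives the same interval.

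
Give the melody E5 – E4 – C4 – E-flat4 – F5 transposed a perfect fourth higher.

A5 A4 F4 Ab4 Bb5

E5 gives A5
E4 gives A4
C4 gives F4
Eb4 gives Ab4
F5 gives Bb5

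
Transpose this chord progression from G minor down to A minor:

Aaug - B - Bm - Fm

Baug C# C#m Gm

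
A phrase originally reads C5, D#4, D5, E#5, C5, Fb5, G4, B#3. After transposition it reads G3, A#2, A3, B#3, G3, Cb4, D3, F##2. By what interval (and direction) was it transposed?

down a perfect eleventh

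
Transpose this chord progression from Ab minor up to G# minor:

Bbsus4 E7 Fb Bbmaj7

A#sus4 D##7 E A#maj7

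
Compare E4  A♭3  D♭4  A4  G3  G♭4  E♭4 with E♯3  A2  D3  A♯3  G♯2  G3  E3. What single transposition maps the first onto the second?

down a diminished octave

From E4 to E#3 is 8 letter names — an octave of some quality.
E#3 to E4 is 11 semitones, which makes it a diminished octave; the second version is lower, so the direction is down.
Checking another pair — Eb4 → E3 — gives the same interval.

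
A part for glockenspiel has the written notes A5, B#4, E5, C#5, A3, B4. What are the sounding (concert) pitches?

A7 B#6 E7 C#7 A5 B6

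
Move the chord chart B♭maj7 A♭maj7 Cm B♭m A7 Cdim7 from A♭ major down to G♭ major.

A♭ major down to G♭ major is a major second; each chord root moves by that interval while the quality stays the same.
B♭maj7: root B♭ down a major second → Ab, giving Abmaj7.
A♭maj7: root A♭ down a major second → Gb, giving Gbmaj7.
Cm: root C down a major second → Bb, giving Bbm.
B♭m: root B♭ down a major second → Ab, giving Abm.
A7: root A down a major second → G, giving G7.
Cdim7: root C down a major second → Bb, giving Bbdim7.

Abmaj7 Gbmaj7 Bbm Abm G7 Bbdim7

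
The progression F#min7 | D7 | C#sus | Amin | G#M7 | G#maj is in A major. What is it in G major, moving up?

Emin7 C7 Bsus Gmin F#M7 F#maj

A major up to G major is a minor seventh; each chord root moves by that interval while the quality stays the same.
F#min7: root F# up a minor seventh → E, giving Emin7.
D7: root D up a minor seventh → C, giving C7.
C#sus: root C# up a minor seventh → B, giving Bsus.
Amin: root A up a minor seventh → G, giving Gmin.
G#M7: root G# up a minor seventh → F#, giving F#M7.
G#maj: root G# up a minor seventh → F#, giving F#maj.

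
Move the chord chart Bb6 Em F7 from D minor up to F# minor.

D minor up to F# minor is a major third; each chord root moves by that interval while the quality stays the same.
Bb6: root Bb up a major third → D, giving D6.
Em: root E up a major third → G#, giving G#m.
F7: root F up a major third → A, giving A7.

D6 G#m A7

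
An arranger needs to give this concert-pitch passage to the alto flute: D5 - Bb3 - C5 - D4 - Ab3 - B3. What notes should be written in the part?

Written C4 sounds as G3 on the alto flute, so concert pitches are written a perfect fourth up.
D5 to G5
Bb3 to Eb4
C5 to F5
D4 to G4
Ab3 to Db4
B3 to E4

G5 Eb4 F5 G4 Db4 E4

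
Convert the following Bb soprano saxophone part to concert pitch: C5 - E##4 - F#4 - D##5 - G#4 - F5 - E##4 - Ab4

Bb4 D##4 E4 C##5 F#4 Eb5 D##4 Gb4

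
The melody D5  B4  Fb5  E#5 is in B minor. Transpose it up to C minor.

Eb5 C5 Gbb5 F#5

From B up to C is a minor second; apply that to each pitch.
D5 gives Eb5
B4 gives C5
Fb5 gives Gbb5
E#5 gives F#5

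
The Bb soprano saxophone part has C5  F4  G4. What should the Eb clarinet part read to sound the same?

First find concert pitch: the Bb soprano saxophone sounds a major second below written, so C5 F4 G4 sounds Bb4 Eb4 F4.
Then write for Eb clarinet: it sounds a minor third above written, so the part must be a minor third below concert.
Bb4 → G4
Eb4 → C4
F4 → D4

G4 C4 D4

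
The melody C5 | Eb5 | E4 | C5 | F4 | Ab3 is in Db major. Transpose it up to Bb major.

A5 C6 C#5 A5 D5 F4

Db major to Bb major up is a major sixth, so every note moves up by that interval.
C5 gives A5
Eb5 gives C6
E4 gives C#5
C5 gives A5
F4 gives D5
Ab3 gives F4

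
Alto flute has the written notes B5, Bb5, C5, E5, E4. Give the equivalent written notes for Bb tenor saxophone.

G#6 G6 A5 C#6 C#5

First find concert pitch: the alto flute sounds a perfect fourth below written, so B5 Bb5 C5 E5 E4 sounds F#5 F5 G4 B4 B3.
Then write for Bb tenor saxophone: it sounds a major ninth below written, so the part must be a major ninth above concert.
F#5 → G#6
F5 → G6
G4 → A5
B4 → C#6
B3 → C#5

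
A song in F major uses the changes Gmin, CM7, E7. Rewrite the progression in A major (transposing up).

Bmin EM7 G#7

F major up to A major is a major third; each chord root moves by that interval while the quality stays the same.
Gmin: root G up a major third → B, giving Bmin.
CM7: root C up a major third → E, giving EM7.
E7: root E up a major third → G#, giving G#7.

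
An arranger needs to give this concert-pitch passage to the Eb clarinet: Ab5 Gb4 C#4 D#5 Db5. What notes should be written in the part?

The Eb clarinet sounds a minor third above written, so the written part must be a minor third below concert — transpose each note down.
Ab5 → F5
Gb4 → Eb4
C#4 → A#3
D#5 → B#4
Db5 → Bb4

F5 Eb4 A#3 B#4 Bb4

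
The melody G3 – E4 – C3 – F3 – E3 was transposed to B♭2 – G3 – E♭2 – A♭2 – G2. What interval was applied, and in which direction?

From G3 to Bb2 is 6 letter names — a sixth of some quality.
Bb2 to G3 is 9 semitones, which makes it a major sixth; the second version is lower, so the direction is down.
Checking another pair — E3 → G2 — gives the same interval.

down a major sixth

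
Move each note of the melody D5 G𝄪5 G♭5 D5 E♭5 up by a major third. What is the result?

D5 → F#5
G##5 → B##5
Gb5 → Bb5
D5 → F#5
Eb5 → G5

F#5 B##5 Bb5 F#5 G5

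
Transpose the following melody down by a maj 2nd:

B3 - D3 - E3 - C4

A3 C3 D3 Bb3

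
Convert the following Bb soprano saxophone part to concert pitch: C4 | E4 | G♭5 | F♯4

Bb3 D4 Fb5 E4

Written C4 on the Bb soprano saxophone sounds as Bb3, a major second lower; apply that shift to every note.
C4 becomes Bb3
E4 becomes D4
Gb5 becomes Fb5
F#4 becomes E4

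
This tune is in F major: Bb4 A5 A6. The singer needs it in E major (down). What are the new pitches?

From F down to E is a minor second; apply that to each pitch.
Bb4 → A4
A5 → G#5
A6 → G#6

A4 G#5 G#6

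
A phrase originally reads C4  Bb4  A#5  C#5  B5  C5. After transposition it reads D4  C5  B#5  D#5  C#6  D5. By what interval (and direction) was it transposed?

up a major second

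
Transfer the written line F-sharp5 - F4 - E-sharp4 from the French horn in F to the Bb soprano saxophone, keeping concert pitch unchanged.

C#5 C4 B#3

First find concert pitch: the French horn in F sounds a perfect fifth below written, so F-sharp5 F4 E-sharp4 sounds B4 Bb3 A#3.
Then write for Bb soprano saxophone: it sounds a major second below written, so the part must be a major second above concert.
B4 → C#5
Bb3 → C4
A#3 → B#3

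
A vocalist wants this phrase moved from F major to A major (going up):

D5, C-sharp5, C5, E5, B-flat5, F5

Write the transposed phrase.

F#5 E#5 E5 G#5 D6 A5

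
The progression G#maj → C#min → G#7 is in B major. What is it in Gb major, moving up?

Ebmaj Abmin Eb7

B major up to Gb major is a diminished sixth; each chord root moves by that interval while the quality stays the same.
G#maj: root G# up a diminished sixth → Eb, giving Ebmaj.
C#min: root C# up a diminished sixth → Ab, giving Abmin.
G#7: root G# up a diminished sixth → Eb, giving Eb7.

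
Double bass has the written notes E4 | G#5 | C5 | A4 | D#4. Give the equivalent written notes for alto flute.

A3 C#5 F4 D4 G#3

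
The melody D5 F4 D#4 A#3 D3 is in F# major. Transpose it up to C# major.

A5 C5 A#4 E#4 A3

F# major to C# major up is a perfect fifth, so every note moves up by that interval.
D5 to A5
F4 to C5
D#4 to A#4
A#3 to E#4
D3 to A3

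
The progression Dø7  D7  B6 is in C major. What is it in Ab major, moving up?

Bbø7 Bb7 G6

C major up to Ab major is a minor sixth; each chord root moves by that interval while the quality stays the same.
Dø7: root D up a minor sixth → Bb, giving Bbø7.
D7: root D up a minor sixth → Bb, giving Bb7.
B6: root B up a minor sixth → G, giving G6.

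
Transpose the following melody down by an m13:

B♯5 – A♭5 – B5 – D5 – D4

D##4 C4 D#4 F#3 F#2

B#5: a thirteenth down reaches D, and 20 semitones makes it D##4.
Ab5: a thirteenth down reaches C, and 20 semitones makes it C4.
A minor thirteenth down from B5 gives D#4.
D5: a thirteenth down reaches F, and 20 semitones makes it F#3.
A minor thirteenth down from D4 gives F#2.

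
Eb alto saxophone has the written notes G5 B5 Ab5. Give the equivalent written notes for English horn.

F5 A5 Gb5

First find concert pitch: the Eb alto saxophone sounds a major sixth below written, so G5 B5 Ab5 sounds Bb4 D5 Cb5.
Then write for English horn: it sounds a perfect fifth below written, so the part must be a perfect fifth above concert.
Bb4 → F5
D5 → A5
Cb5 → Gb5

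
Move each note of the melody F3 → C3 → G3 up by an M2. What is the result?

G3 D3 A3

A major second up from F3 gives G3.
A major second up from C3 gives D3.
G3: a second up reaches A, and 2 semitones makes it A3.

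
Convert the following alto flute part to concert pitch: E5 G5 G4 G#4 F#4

B4 D5 D4 D#4 C#4

Written C4 on the alto flute sounds as G3, a perfect fourth lower; apply that shift to every note.
E5 becomes B4
G5 becomes D5
G4 becomes D4
G#4 becomes D#4
F#4 becomes C#4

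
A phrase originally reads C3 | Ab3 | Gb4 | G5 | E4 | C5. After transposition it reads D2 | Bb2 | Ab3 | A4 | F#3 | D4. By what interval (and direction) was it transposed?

down a minor seventh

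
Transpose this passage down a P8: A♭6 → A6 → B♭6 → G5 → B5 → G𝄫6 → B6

Ab5 A5 Bb5 G4 B4 Gbb5 B5

Ab6 -> Ab5
A6 -> A5
Bb6 -> Bb5
G5 -> G4
B5 -> B4
Gbb6 -> Gbb5
B6 -> B5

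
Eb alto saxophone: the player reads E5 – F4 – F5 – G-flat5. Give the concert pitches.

The Eb alto saxophone sounds a major sixth below written, so transpose each written note down a major sixth.
E5 → G4
F4 → Ab3
F5 → Ab4
Gb5 → Bbb4

G4 Ab3 Ab4 Bbb4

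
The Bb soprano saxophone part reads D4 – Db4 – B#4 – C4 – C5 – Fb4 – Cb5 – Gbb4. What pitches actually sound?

C4 Cb4 A#4 Bb3 Bb4 Ebb4 Bbb4 Fbb4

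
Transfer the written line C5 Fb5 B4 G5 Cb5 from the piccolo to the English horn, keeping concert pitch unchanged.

G6 Cb7 F#6 D7 Gb6

First find concert pitch: the piccolo sounds a perfect octave above written, so C5 Fb5 B4 G5 Cb5 sounds C6 Fb6 B5 G6 Cb6.
Then write for English horn: it sounds a perfect fifth below written, so the part must be a perfect fifth above concert.
C6 → G6
Fb6 → Cb7
B5 → F#6
G6 → D7
Cb6 → Gb6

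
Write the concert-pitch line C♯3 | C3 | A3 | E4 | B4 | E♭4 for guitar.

C#4 C4 A4 E5 B5 Eb5

The guitar sounds a perfect octave below written, so the written part must be a perfect octave above concert — transpose each note up.
C#3 -> C#4
C3 -> C4
A3 -> A4
E4 -> E5
B4 -> B5
Eb4 -> Eb5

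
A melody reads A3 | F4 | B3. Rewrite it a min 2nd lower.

A3 down a minor second is G#3.
F4: a second down reaches E, and 1 semitone makes it E4.
A minor second down from B3 gives A#3.

G#3 E4 A#3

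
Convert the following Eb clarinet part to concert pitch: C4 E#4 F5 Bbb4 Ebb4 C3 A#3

Eb4 G#4 Ab5 Dbb5 Gbb4 Eb3 C#4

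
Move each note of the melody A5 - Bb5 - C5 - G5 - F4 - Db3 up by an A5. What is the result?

E#6 F#6 G#5 D#6 C#5 A3

A5 to E#6
Bb5 to F#6
C5 to G#5
G5 to D#6
F4 to C#5
Db3 to A3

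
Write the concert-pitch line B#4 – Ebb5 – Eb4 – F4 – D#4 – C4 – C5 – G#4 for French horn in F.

Written C4 sounds as F3 on the French horn in F, so concert pitches are written a perfect fifth up.
B#4 → F##5
Ebb5 → Bbb5
Eb4 → Bb4
F4 → C5
D#4 → A#4
C4 → G4
C5 → G5
G#4 → D#5

F##5 Bbb5 Bb4 C5 A#4 G4 G5 D#5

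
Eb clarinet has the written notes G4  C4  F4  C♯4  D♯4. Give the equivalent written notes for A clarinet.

First find concert pitch: the Eb clarinet sounds a minor third above written, so G4 C4 F4 C♯4 D♯4 sounds Bb4 Eb4 Ab4 E4 F#4.
Then write for A clarinet: it sounds a minor third below written, so the part must be a minor third above concert.
Bb4 → Db5
Eb4 → Gb4
Ab4 → Cb5
E4 → G4
F#4 → A4

Db5 Gb4 Cb5 G4 A4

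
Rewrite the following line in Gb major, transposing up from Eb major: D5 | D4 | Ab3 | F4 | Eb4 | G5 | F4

F5 F4 Cb4 Ab4 Gb4 Bb5 Ab4

Eb major to Gb major up is a minor third, so every note moves up by that interval.
D5 → F5
D4 → F4
Ab3 → Cb4
F4 → Ab4
Eb4 → Gb4
G5 → Bb5
F4 → Ab4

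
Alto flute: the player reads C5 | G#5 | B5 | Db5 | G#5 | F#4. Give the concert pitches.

G4 D#5 F#5 Ab4 D#5 C#4

Written C4 on the alto flute sounds as G3, a perfect fourth lower; apply that shift to every note.
C5 → G4
G#5 → D#5
B5 → F#5
Db5 → Ab4
G#5 → D#5
F#4 → C#4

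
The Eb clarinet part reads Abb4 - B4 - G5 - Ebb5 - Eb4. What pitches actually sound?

Cbb5 D5 Bb5 Gbb5 Gb4

The Eb clarinet sounds a minor third above written, so transpose each written note up a minor third.
Abb4 gives Cbb5
B4 gives D5
G5 gives Bb5
Ebb5 gives Gbb5
Eb4 gives Gb4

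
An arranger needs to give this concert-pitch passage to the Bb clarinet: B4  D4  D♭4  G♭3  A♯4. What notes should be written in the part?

C#5 E4 Eb4 Ab3 B#4

The Bb clarinet sounds a major second below written, so the written part must be a major second above concert — transpose each note up.
B4 → C#5
D4 → E4
Db4 → Eb4
Gb3 → Ab3
A#4 → B#4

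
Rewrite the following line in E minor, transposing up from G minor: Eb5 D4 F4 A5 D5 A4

C6 B4 D5 F#6 B5 F#5

From G up to E is a major sixth; apply that to each pitch.
Eb5 → C6
D4 → B4
F4 → D5
A5 → F#6
D5 → B5
A4 → F#5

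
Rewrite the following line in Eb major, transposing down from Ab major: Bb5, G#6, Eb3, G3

F5 D#6 Bb2 D3

Ab major to Eb major down is a perfect fourth, so every note moves down by that interval.
Bb5 → F5
G#6 → D#6
Eb3 → Bb2
G3 → D3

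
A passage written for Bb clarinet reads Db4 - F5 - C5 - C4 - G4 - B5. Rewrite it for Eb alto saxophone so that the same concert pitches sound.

Ab4 C6 G5 G4 D5 F#6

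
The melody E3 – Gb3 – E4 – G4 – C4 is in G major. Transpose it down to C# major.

G major to C# major down is a diminished fifth, so every note moves down by that interval.
E3 -> A#2
Gb3 -> C3
E4 -> A#3
G4 -> C#4
C4 -> F#3

A#2 C3 A#3 C#4 F#3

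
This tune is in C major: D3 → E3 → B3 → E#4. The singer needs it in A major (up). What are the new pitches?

B3 C#4 G#4 C##5

From C up to A is a major sixth; apply that to each pitch.
D3 becomes B3
E3 becomes C#4
B3 becomes G#4
E#4 becomes C##5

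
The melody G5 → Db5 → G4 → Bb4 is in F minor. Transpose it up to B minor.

C#6 G5 C#5 E5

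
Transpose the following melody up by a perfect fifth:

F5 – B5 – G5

C6 F#6 D6

A perfect fifth up from F5 gives C6.
B5: a fifth up reaches F, and 7 semitones makes it F#6.
A perfect fifth up from G5 gives D6.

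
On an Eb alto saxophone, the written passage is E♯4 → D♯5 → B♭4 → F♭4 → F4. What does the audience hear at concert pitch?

G#3 F#4 Db4 Abb3 Ab3

Written C4 on the Eb alto saxophone sounds as Eb3, a major sixth lower; apply that shift to every note.
E#4 becomes G#3
D#5 becomes F#4
Bb4 becomes Db4
Fb4 becomes Abb3
F4 becomes Ab3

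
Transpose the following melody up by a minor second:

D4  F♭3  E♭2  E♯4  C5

Eb4 Gbb3 Fb2 F#4 Db5

D4 → Eb4
Fb3 → Gbb3
Eb2 → Fb2
E#4 → F#4
C5 → Db5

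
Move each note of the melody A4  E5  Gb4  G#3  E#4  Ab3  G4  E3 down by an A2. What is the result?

A4 → Gb4
E5 → Db5
Gb4 → Fbb4
G#3 → F3
E#4 → D4
Ab3 → Gbb3
G4 → Fb4
E3 → Db3

Gb4 Db5 Fbb4 F3 D4 Gbb3 Fb4 Db3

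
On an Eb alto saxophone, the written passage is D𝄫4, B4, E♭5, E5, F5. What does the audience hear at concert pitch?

Fbb3 D4 Gb4 G4 Ab4

Written C4 on the Eb alto saxophone sounds as Eb3, a major sixth lower; apply that shift to every note.
Dbb4 -> Fbb3
B4 -> D4
Eb5 -> Gb4
E5 -> G4
F5 -> Ab4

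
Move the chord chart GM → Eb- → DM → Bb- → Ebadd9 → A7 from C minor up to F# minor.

C minor up to F# minor is an augmented fourth; each chord root moves by that interval while the quality stays the same.
GM: root G up an augmented fourth → C#, giving C#M.
Eb-: root Eb up an augmented fourth → A, giving A-.
DM: root D up an augmented fourth → G#, giving G#M.
Bb-: root Bb up an augmented fourth → E, giving E-.
Ebadd9: root Eb up an augmented fourth → A, giving Aadd9.
A7: root A up an augmented fourth → D#, giving D#7.

C#M A- G#M E- Aadd9 D#7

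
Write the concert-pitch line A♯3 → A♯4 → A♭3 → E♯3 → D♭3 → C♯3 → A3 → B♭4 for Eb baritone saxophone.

F##5 F##6 F5 C##5 Bb4 A#4 F#5 G6

Written C4 sounds as Eb2 on the Eb baritone saxophone, so concert pitches are written a major thirteenth up.
A#3 gives F##5
A#4 gives F##6
Ab3 gives F5
E#3 gives C##5
Db3 gives Bb4
C#3 gives A#4
A3 gives F#5
Bb4 gives G6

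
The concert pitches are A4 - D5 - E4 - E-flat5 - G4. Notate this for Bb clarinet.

B4 E5 F#4 F5 A4

The Bb clarinet sounds a major second below written, so the written part must be a major second above concert — transpose each note up.
A4 to B4
D5 to E5
E4 to F#4
Eb5 to F5
G4 to A4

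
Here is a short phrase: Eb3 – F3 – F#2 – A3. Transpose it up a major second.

F3 G3 G#2 B3

A major second up from Eb3 gives F3.
F3: a second up reaches G, and 2 semitones makes it G3.
A major second up from F#2 gives G#2.
A major second up from A3 gives B3.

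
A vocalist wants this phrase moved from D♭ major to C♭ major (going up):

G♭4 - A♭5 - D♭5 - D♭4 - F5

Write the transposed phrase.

Fb5 Gb6 Cb6 Cb5 Eb6

From D♭ up to C♭ is a minor seventh; apply that to each pitch.
Gb4 → Fb5
Ab5 → Gb6
Db5 → Cb6
Db4 → Cb5
F5 → Eb6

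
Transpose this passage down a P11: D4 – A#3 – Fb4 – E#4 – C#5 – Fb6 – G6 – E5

A2 E#2 Cb3 B#2 G#3 Cb5 D5 B3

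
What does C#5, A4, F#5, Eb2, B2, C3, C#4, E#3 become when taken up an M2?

A major second up from C#5 gives D#5.
A4 up a major second is B4.
F#5 up a major second is G#5.
A major second up from Eb2 gives F2.
A major second up from B2 gives C#3.
A major second up from C3 gives D3.
A major second up from C#4 gives D#4.
E#3: a second up reaches F, and 2 semitones makes it F##3.

D#5 B4 G#5 F2 C#3 D3 D#4 F##3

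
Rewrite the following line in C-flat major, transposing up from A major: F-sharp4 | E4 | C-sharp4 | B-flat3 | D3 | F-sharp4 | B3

Ab4 Gb4 Eb4 Dbb4 Fb3 Ab4 Db4

From A up to C-flat is a diminished third; apply that to each pitch.
F#4 to Ab4
E4 to Gb4
C#4 to Eb4
Bb3 to Dbb4
D3 to Fb3
F#4 to Ab4
B3 to Db4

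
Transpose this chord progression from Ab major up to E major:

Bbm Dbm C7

F#m Am G#7

Ab major up to E major is an augmented fifth; each chord root moves by that interval while the quality stays the same.
Bbm: root Bb up an augmented fifth → F#, giving F#m.
Dbm: root Db up an augmented fifth → A, giving Am.
C7: root C up an augmented fifth → G#, giving G#7.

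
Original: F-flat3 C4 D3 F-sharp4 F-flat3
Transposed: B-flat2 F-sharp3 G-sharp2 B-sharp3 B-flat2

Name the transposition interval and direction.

down a diminished fifth

Take the first pair: Fb3 → Bb2. F to B spans 5 letter names, so the interval is some kind of fifth.
Bb2 to Fb3 is 6 semitones, which makes it a diminished fifth; the second version is lower, so the direction is down.
Checking another pair — Fb3 → Bb2 — gives the same interval.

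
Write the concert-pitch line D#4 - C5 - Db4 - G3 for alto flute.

G#4 F5 Gb4 C4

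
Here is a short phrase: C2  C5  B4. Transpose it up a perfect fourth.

C2: a fourth up reaches F, and 5 semitones makes it F2.
A perfect fourth up from C5 gives F5.
B4: a fourth up reaches E, and 5 semitones makes it E5.

F2 F5 E5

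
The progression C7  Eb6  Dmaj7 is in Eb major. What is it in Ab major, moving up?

Eb major up to Ab major is a perfect fourth; each chord root moves by that interval while the quality stays the same.
C7: root C up a perfect fourth → F, giving F7.
Eb6: root Eb up a perfect fourth → Ab, giving Ab6.
Dmaj7: root D up a perfect fourth → G, giving Gmaj7.

F7 Ab6 Gmaj7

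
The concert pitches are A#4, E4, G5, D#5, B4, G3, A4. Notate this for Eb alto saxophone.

F##5 C#5 E6 B#5 G#5 E4 F#5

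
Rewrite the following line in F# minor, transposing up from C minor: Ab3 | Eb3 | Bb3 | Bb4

D4 A3 E4 E5

From C up to F# is an augmented fourth; apply that to each pitch.
Ab3 to D4
Eb3 to A3
Bb3 to E4
Bb4 to E5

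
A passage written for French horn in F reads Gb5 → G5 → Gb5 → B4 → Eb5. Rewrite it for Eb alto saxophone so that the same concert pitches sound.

Ab5 A5 Ab5 C#5 F5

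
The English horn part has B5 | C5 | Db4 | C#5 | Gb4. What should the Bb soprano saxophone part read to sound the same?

F#5 G4 Ab3 G#4 Db4

First find concert pitch: the English horn sounds a perfect fifth below written, so B5 C5 Db4 C#5 Gb4 sounds E5 F4 Gb3 F#4 Cb4.
Then write for Bb soprano saxophone: it sounds a major second below written, so the part must be a major second above concert.
E5 → F#5
F4 → G4
Gb3 → Ab3
F#4 → G#4
Cb4 → Db4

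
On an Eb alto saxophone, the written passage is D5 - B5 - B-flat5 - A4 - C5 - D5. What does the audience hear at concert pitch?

F4 D5 Db5 C4 Eb4 F4

The Eb alto saxophone sounds a major sixth below written, so transpose each written note down a major sixth.
D5 -> F4
B5 -> D5
Bb5 -> Db5
A4 -> C4
C5 -> Eb4
D5 -> F4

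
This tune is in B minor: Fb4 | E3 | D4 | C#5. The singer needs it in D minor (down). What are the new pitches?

Abb3 G2 F3 E4

B minor to D minor down is a major sixth, so every note moves down by that interval.
Fb4 becomes Abb3
E3 becomes G2
D4 becomes F3
C#5 becomes E4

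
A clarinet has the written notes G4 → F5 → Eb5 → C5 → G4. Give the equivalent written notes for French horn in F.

First find concert pitch: the A clarinet sounds a minor third below written, so G4 F5 Eb5 C5 G4 sounds E4 D5 C5 A4 E4.
Then write for French horn in F: it sounds a perfect fifth below written, so the part must be a perfect fifth above concert.
E4 → B4
D5 → A5
C5 → G5
A4 → E5
E4 → B4

B4 A5 G5 E5 B4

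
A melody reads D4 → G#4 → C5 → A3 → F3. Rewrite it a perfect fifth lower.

G3 C#4 F4 D3 Bb2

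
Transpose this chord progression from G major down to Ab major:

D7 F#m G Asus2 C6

Eb7 Gm Ab Bbsus2 Db6

G major down to Ab major is a major seventh; each chord root moves by that interval while the quality stays the same.
D7: root D down a major seventh → Eb, giving Eb7.
F#m: root F# down a major seventh → G, giving Gm.
G: root G down a major seventh → Ab, giving Ab.
Asus2: root A down a major seventh → Bb, giving Bbsus2.
C6: root C down a major seventh → Db, giving Db6.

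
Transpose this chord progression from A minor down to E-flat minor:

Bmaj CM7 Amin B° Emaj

Fmaj GbM7 Ebmin F° Bbmaj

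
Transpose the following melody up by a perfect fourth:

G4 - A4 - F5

G4 -> C5
A4 -> D5
F5 -> Bb5

C5 D5 Bb5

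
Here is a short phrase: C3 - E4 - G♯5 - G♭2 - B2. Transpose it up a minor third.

Eb3 G4 B5 Bbb2 D3

C3 → Eb3
E4 → G4
G#5 → B5
Gb2 → Bbb2
B2 → D3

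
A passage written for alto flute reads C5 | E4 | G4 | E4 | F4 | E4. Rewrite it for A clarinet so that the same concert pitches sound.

Bb4 D4 F4 D4 Eb4 D4

First find concert pitch: the alto flute sounds a perfect fourth below written, so C5 E4 G4 E4 F4 E4 sounds G4 B3 D4 B3 C4 B3.
Then write for A clarinet: it sounds a minor third below written, so the part must be a minor third above concert.
G4 → Bb4
B3 → D4
D4 → F4
B3 → D4
C4 → Eb4
B3 → D4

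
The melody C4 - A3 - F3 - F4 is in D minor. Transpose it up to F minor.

Eb4 C4 Ab3 Ab4

From D up to F is a minor third; apply that to each pitch.
C4 → Eb4
A3 → C4
F3 → Ab3
F4 → Ab4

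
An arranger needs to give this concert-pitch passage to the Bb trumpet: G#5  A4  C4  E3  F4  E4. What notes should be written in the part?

A#5 B4 D4 F#3 G4 F#4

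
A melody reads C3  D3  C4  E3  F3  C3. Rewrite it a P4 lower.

G2 A2 G3 B2 C3 G2

C3: a fourth down reaches G, and 5 semitones makes it G2.
D3: a fourth down reaches A, and 5 semitones makes it A2.
A perfect fourth down from C4 gives G3.
E3: a fourth down reaches B, and 5 semitones makes it B2.
A perfect fourth down from F3 gives C3.
C3 down a perfect fourth is G2.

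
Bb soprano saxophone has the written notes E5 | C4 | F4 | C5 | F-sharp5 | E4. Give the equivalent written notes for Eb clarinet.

B4 G3 C4 G4 C#5 B3

First find concert pitch: the Bb soprano saxophone sounds a major second below written, so E5 C4 F4 C5 F-sharp5 E4 sounds D5 Bb3 Eb4 Bb4 E5 D4.
Then write for Eb clarinet: it sounds a minor third above written, so the part must be a minor third below concert.
D5 → B4
Bb3 → G3
Eb4 → C4
Bb4 → G4
E5 → C#5
D4 → B3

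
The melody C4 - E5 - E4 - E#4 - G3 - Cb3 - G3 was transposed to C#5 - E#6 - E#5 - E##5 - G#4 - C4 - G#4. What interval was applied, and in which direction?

up an augmented octave

Take the first pair: C4 → C#5. C to C spans 8 letter names, so the interval is some kind of octave.
C4 to C#5 is 13 semitones, which makes it an augmented octave; the second version is higher, so the direction is up.
Checking another pair — G3 → G#4 — gives the same interval.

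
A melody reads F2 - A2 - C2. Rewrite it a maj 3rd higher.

A2 C#3 E2

F2 gives A2
A2 gives C#3
C2 gives E2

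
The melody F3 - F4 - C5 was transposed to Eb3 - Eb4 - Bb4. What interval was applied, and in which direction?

down a major second

From F3 to Eb3 is 2 letter names — a second of some quality.
Eb3 to F3 is 2 semitones, which makes it a major second; the second version is lower, so the direction is down.
Checking another pair — C5 → Bb4 — gives the same interval.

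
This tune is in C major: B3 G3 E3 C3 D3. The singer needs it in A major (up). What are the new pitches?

G#4 E4 C#4 A3 B3

C major to A major up is a major sixth, so every note moves up by that interval.
B3 -> G#4
G3 -> E4
E3 -> C#4
C3 -> A3
D3 -> B3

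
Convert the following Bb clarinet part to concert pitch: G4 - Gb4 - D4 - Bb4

The Bb clarinet sounds a major second below written, so transpose each written note down a major second.
G4 becomes F4
Gb4 becomes Fb4
D4 becomes C4
Bb4 becomes Ab4

F4 Fb4 C4 Ab4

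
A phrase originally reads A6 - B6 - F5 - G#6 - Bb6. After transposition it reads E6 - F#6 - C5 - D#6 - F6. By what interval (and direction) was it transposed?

down a perfect fourth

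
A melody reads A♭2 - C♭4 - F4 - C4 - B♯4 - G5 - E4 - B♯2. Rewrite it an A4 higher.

D3 F4 B4 F#4 E##5 C#6 A#4 E##3

Ab2 up an augmented fourth is D3.
Cb4 up an augmented fourth is F4.
F4: a fourth up reaches B, and 6 semitones makes it B4.
An augmented fourth up from C4 gives F#4.
B#4 up an augmented fourth is E##5.
An augmented fourth up from G5 gives C#6.
E4 up an augmented fourth is A#4.
An augmented fourth up from B#2 gives E##3.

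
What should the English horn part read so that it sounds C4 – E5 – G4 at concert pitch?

G4 B5 D5

Written C4 sounds as F3 on the English horn, so concert pitches are written a perfect fifth up.
C4 gives G4
E5 gives B5
G4 gives D5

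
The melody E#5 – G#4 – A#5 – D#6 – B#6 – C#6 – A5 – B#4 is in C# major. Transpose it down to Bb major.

D5 F4 G5 C6 A6 Bb5 Gb5 A4

C# major to Bb major down is an augmented second, so every note moves down by that interval.
E#5 becomes D5
G#4 becomes F4
A#5 becomes G5
D#6 becomes C6
B#6 becomes A6
C#6 becomes Bb5
A5 becomes Gb5
B#4 becomes A4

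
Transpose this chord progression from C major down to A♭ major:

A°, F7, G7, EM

F° Db7 Eb7 CM

C major down to A♭ major is a major third; each chord root moves by that interval while the quality stays the same.
A°: root A down a major third → F, giving F°.
F7: root F down a major third → Db, giving Db7.
G7: root G down a major third → Eb, giving Eb7.
EM: root E down a major third → C, giving CM.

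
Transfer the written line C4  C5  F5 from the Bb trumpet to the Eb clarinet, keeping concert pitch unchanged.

G3 G4 C5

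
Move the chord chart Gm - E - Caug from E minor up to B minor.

E minor up to B minor is a perfect fifth; each chord root moves by that interval while the quality stays the same.
Gm: root G up a perfect fifth → D, giving Dm.
E: root E up a perfect fifth → B, giving B.
Caug: root C up a perfect fifth → G, giving Gaug.

Dm B Gaug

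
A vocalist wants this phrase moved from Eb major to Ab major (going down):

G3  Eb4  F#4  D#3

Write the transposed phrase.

From Eb down to Ab is a perfect fifth; apply that to each pitch.
G3 -> C3
Eb4 -> Ab3
F#4 -> B3
D#3 -> G#2

C3 Ab3 B3 G#2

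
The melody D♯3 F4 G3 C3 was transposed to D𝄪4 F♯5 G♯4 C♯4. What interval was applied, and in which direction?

From D#3 to D##4 is 8 letter names — an octave of some quality.
D#3 to D##4 is 13 semitones, which makes it an augmented octave; the second version is higher, so the direction is up.
Checking another pair — C3 → C#4 — gives the same interval.

up an augmented octave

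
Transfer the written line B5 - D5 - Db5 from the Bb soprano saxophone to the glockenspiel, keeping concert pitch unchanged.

First find concert pitch: the Bb soprano saxophone sounds a major second below written, so B5 D5 Db5 sounds A5 C5 Cb5.
Then write for glockenspiel: it sounds a perfect fifteenth above written, so the part must be a perfect fifteenth below concert.
A5 → A3
C5 → C3
Cb5 → Cb3

A3 C3 Cb3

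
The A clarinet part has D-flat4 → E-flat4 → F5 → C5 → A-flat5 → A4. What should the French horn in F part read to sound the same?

F4 G4 A5 E5 C6 C#5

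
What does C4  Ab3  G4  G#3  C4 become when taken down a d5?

F#3 D3 C#4 C##3 F#3

C4 becomes F#3
Ab3 becomes D3
G4 becomes C#4
G#3 becomes C##3
C4 becomes F#3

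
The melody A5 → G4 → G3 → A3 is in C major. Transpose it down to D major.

C major to D major down is a minor seventh, so every note moves down by that interval.
A5 becomes B4
G4 becomes A3
G3 becomes A2
A3 becomes B2

B4 A3 A2 B2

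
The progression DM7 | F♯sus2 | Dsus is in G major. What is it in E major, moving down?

G major down to E major is a minor third; each chord root moves by that interval while the quality stays the same.
DM7: root D down a minor third → B, giving BM7.
F♯sus2: root F♯ down a minor third → D#, giving D#sus2.
Dsus: root D down a minor third → B, giving Bsus.

BM7 D#sus2 Bsus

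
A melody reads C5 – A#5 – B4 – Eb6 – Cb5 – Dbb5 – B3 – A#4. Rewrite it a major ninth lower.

C5 gives Bb3
A#5 gives G#4
B4 gives A3
Eb6 gives Db5
Cb5 gives Bbb3
Dbb5 gives Cbb4
B3 gives A2
A#4 gives G#3

Bb3 G#4 A3 Db5 Bbb3 Cbb4 A2 G#3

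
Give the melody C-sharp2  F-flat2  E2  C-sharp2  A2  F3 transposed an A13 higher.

A##3 D4 C##4 A##3 F##4 D#5

C#2 to A##3
Fb2 to D4
E2 to C##4
C#2 to A##3
A2 to F##4
F3 to D#5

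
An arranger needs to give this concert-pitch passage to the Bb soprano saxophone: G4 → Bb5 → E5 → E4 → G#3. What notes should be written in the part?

Written C4 sounds as Bb3 on the Bb soprano saxophone, so concert pitches are written a major second up.
G4 -> A4
Bb5 -> C6
E5 -> F#5
E4 -> F#4
G#3 -> A#3

A4 C6 F#5 F#4 A#3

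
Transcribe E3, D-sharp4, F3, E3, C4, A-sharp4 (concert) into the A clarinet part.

G3 F#4 Ab3 G3 Eb4 C#5

The A clarinet sounds a minor third below written, so the written part must be a minor third above concert — transpose each note up.
E3 gives G3
D#4 gives F#4
F3 gives Ab3
E3 gives G3
C4 gives Eb4
A#4 gives C#5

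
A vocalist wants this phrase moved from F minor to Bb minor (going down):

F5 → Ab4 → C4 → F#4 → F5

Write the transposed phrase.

From F down to Bb is a perfect fifth; apply that to each pitch.
F5 to Bb4
Ab4 to Db4
C4 to F3
F#4 to B3
F5 to Bb4

Bb4 Db4 F3 B3 Bb4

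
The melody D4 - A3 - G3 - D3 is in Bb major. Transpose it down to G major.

B3 F#3 E3 B2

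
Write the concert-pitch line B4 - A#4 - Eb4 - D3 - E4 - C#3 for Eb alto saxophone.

G#5 F##5 C5 B3 C#5 A#3

The Eb alto saxophone sounds a major sixth below written, so the written part must be a major sixth above concert — transpose each note up.
B4 -> G#5
A#4 -> F##5
Eb4 -> C5
D3 -> B3
E4 -> C#5
C#3 -> A#3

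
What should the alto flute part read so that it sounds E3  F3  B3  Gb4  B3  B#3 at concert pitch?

A3 Bb3 E4 Cb5 E4 E#4

The alto flute sounds a perfect fourth below written, so the written part must be a perfect fourth above concert — transpose each note up.
E3 -> A3
F3 -> Bb3
B3 -> E4
Gb4 -> Cb5
B3 -> E4
B#3 -> E#4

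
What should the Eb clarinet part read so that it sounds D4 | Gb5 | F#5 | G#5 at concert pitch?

B3 Eb5 D#5 E#5

The Eb clarinet sounds a minor third above written, so the written part must be a minor third below concert — transpose each note down.
D4 → B3
Gb5 → Eb5
F#5 → D#5
G#5 → E#5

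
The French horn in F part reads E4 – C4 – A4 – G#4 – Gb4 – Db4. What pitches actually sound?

The French horn in F sounds a perfect fifth below written, so transpose each written note down a perfect fifth.
E4 to A3
C4 to F3
A4 to D4
G#4 to C#4
Gb4 to Cb4
Db4 to Gb3

A3 F3 D4 C#4 Cb4 Gb3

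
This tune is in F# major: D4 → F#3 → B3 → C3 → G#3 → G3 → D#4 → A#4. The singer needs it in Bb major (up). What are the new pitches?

Gb4 Bb3 Eb4 Fb3 C4 Cb4 G4 D5

From F# up to Bb is a diminished fourth; apply that to each pitch.
D4 becomes Gb4
F#3 becomes Bb3
B3 becomes Eb4
C3 becomes Fb3
G#3 becomes C4
G3 becomes Cb4
D#4 becomes G4
A#4 becomes D5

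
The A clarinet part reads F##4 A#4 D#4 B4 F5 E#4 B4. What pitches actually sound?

D##4 F##4 B#3 G#4 D5 C##4 G#4

The A clarinet sounds a minor third below written, so transpose each written note down a minor third.
F##4 gives D##4
A#4 gives F##4
D#4 gives B#3
B4 gives G#4
F5 gives D5
E#4 gives C##4
B4 gives G#4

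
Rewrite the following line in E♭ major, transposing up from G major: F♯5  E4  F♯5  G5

G major to E♭ major up is a minor sixth, so every note moves up by that interval.
F#5 becomes D6
E4 becomes C5
F#5 becomes D6
G5 becomes Eb6

D6 C5 D6 Eb6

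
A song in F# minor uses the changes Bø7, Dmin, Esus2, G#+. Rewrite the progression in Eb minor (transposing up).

Abø7 Cbmin Dbsus2 F+

F# minor up to Eb minor is a diminished seventh; each chord root moves by that interval while the quality stays the same.
Bø7: root B up a diminished seventh → Ab, giving Abø7.
Dmin: root D up a diminished seventh → Cb, giving Cbmin.
Esus2: root E up a diminished seventh → Db, giving Dbsus2.
G#+: root G# up a diminished seventh → F, giving F+.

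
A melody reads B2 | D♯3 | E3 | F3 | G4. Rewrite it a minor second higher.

C3 E3 F3 Gb3 Ab4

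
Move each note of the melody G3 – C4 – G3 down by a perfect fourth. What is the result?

D3 G3 D3

A perfect fourth down from G3 gives D3.
C4 down a perfect fourth is G3.
G3: a fourth down reaches D, and 5 semitones makes it D3.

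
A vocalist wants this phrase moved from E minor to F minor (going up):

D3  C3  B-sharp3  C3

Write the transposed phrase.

From E up to F is a minor second; apply that to each pitch.
D3 -> Eb3
C3 -> Db3
B#3 -> C#4
C3 -> Db3

Eb3 Db3 C#4 Db3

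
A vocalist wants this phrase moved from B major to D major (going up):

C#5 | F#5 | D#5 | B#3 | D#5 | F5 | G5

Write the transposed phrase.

From B up to D is a minor third; apply that to each pitch.
C#5 -> E5
F#5 -> A5
D#5 -> F#5
B#3 -> D#4
D#5 -> F#5
F5 -> Ab5
G5 -> Bb5

E5 A5 F#5 D#4 F#5 Ab5 Bb5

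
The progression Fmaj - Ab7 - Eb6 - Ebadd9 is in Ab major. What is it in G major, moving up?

Emaj G7 D6 Dadd9

Ab major up to G major is a major seventh; each chord root moves by that interval while the quality stays the same.
Fmaj: root F up a major seventh → E, giving Emaj.
Ab7: root Ab up a major seventh → G, giving G7.
Eb6: root Eb up a major seventh → D, giving D6.
Ebadd9: root Eb up a major seventh → D, giving Dadd9.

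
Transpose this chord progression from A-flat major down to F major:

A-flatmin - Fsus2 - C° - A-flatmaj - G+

Fmin Dsus2 A° Fmaj E+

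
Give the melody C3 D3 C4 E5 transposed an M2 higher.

C3 up a major second is D3.
A major second up from D3 gives E3.
C4 up a major second is D4.
A major second up from E5 gives F#5.

D3 E3 D4 F#5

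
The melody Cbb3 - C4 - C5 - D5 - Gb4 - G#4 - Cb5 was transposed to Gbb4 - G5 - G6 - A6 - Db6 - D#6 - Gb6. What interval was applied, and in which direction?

From Cbb3 to Gbb4 is 12 letter names — a twelfth of some quality.
Cbb3 to Gbb4 is 19 semitones, which makes it a perfect twelfth; the second version is higher, so the direction is up.
Checking another pair — Cb5 → Gb6 — gives the same interval.

up a perfect twelfth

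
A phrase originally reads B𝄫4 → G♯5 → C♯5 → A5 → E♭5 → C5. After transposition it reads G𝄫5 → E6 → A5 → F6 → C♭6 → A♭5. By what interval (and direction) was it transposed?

up a minor sixth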